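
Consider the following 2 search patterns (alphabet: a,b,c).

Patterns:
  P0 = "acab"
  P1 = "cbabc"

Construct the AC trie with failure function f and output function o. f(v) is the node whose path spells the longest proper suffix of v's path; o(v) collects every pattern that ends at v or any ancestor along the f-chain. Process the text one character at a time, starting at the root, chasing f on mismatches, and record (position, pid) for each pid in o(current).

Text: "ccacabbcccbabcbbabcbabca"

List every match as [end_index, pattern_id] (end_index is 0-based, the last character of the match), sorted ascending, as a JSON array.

Construct AC machine:
Trie nodes:
  0='ε' goto a→1 c→5
  1='a' goto c→2
  2='ac' goto a→3
  3='aca' goto b→4
  4='acab' goto ·  [P0 ends]
  5='c' goto b→6
  6='cb' goto a→7
  7='cba' goto b→8
  8='cbab' goto c→9
  9='cbabc' goto ·  [P1 ends]

BFS fail/out derivation:
  fail(1) 'a': from fail(0)=0 chase 'a': 0 ⇒ 0;  out=∅∪out(0)=∅
  fail(5) 'c': from fail(0)=0 chase 'c': 0 ⇒ 0;  out=∅∪out(0)=∅
  fail(2) 'ac': from fail(1)=0 chase 'c': 0 ⇒ 5;  out=∅∪out(5)=∅
  fail(6) 'cb': from fail(5)=0 chase 'b': 0 ⇒ 0;  out=∅∪out(0)=∅
  fail(3) 'aca': from fail(2)=5 chase 'a': 5→0 ⇒ 1;  out=∅∪out(1)=∅
  fail(7) 'cba': from fail(6)=0 chase 'a': 0 ⇒ 1;  out=∅∪out(1)=∅
  fail(4) 'acab': from fail(3)=1 chase 'b': 1→0 ⇒ 0;  out={0}∪out(0)={0}
  fail(8) 'cbab': from fail(7)=1 chase 'b': 1→0 ⇒ 0;  out=∅∪out(0)=∅
  fail(9) 'cbabc': from fail(8)=0 chase 'c': 0 ⇒ 5;  out={1}∪out(5)={1}

Scan:
i=0 'c': node 0→5
i=1 'c': node 5→5 (via fail)
i=2 'a': node 5→1 (via fail)
i=3 'c': node 1→2
i=4 'a': node 2→3
i=5 'b': node 3→4  → match P0@[2:5]
i=6 'b': node 4→0 (via fail)
i=7 'c': node 0→5
i=8 'c': node 5→5 (via fail)
i=9 'c': node 5→5 (via fail)
i=10 'b': node 5→6
i=11 'a': node 6→7
i=12 'b': node 7→8
i=13 'c': node 8→9  → match P1@[9:13]
i=14 'b': node 9→6 (via fail)
i=15 'b': node 6→0 (via fail)
i=16 'a': node 0→1
i=17 'b': node 1→0 (via fail)
i=18 'c': node 0→5
i=19 'b': node 5→6
i=20 'a': node 6→7
i=21 'b': node 7→8
i=22 'c': node 8→9  → match P1@[18:22]
i=23 'a': node 9→1 (via fail)

Matches: [[5,0],[13,1],[22,1]]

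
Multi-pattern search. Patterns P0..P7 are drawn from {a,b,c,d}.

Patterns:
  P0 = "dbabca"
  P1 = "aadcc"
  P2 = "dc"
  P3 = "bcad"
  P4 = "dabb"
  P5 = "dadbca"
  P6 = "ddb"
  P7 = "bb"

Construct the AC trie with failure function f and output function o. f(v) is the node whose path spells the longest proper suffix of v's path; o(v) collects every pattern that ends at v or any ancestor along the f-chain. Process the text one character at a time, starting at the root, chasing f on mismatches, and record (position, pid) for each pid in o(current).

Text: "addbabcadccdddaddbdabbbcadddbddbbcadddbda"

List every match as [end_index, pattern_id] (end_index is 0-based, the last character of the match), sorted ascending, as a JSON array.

Build:
Trie (insert patterns):
  n0 'ε': a→7 b→13 d→1
  n1 'd': a→17 b→2 c→12 d→24
  n2 'db': a→3
  n3 'dba': b→4
  n4 'dbab': c→5
  n5 'dbabc': a→6
  n6 'dbabca': ·  [P0 ends]
  n7 'a': a→8
  n8 'aa': d→9
  n9 'aad': c→10
  n10 'aadc': c→11
  n11 'aadcc': ·  [P1 ends]
  n12 'dc': ·  [P2 ends]
  n13 'b': b→26 c→14
  n14 'bc': a→15
  n15 'bca': d→16
  n16 'bcad': ·  [P3 ends]
  n17 'da': b→18 d→20
  n18 'dab': b→19
  n19 'dabb': ·  [P4 ends]
  n20 'dad': b→21
  n21 'dadb': c→22
  n22 'dadbc': a→23
  n23 'dadbca': ·  [P5 ends]
  n24 'dd': b→25
  n25 'ddb': ·  [P6 ends]
  n26 'bb': ·  [P7 ends]

BFS fail/out derivation:
  n1('d'): parent n0 fail=0; on 'd' 0 → fail=0;  out ∅∪∅=∅
  n7('a'): parent n0 fail=0; on 'a' 0 → fail=0;  out ∅∪∅=∅
  n13('b'): parent n0 fail=0; on 'b' 0 → fail=0;  out ∅∪∅=∅
  n2('db'): parent n1 fail=0; on 'b' 0 → fail=13;  out ∅∪∅=∅
  n8('aa'): parent n7 fail=0; on 'a' 0 → fail=7;  out ∅∪∅=∅
  n12('dc'): parent n1 fail=0; on 'c' 0 → fail=0;  out {2}∪∅={2}
  n14('bc'): parent n13 fail=0; on 'c' 0 → fail=0;  out ∅∪∅=∅
  n17('da'): parent n1 fail=0; on 'a' 0 → fail=7;  out ∅∪∅=∅
  n24('dd'): parent n1 fail=0; on 'd' 0 → fail=1;  out ∅∪∅=∅
  n26('bb'): parent n13 fail=0; on 'b' 0 → fail=13;  out {7}∪∅={7}
  n3('dba'): parent n2 fail=13; on 'a' 13→0 → fail=7;  out ∅∪∅=∅
  n9('aad'): parent n8 fail=7; on 'd' 7→0 → fail=1;  out ∅∪∅=∅
  n15('bca'): parent n14 fail=0; on 'a' 0 → fail=7;  out ∅∪∅=∅
  n18('dab'): parent n17 fail=7; on 'b' 7→0 → fail=13;  out ∅∪∅=∅
  n20('dad'): parent n17 fail=7; on 'd' 7→0 → fail=1;  out ∅∪∅=∅
  n25('ddb'): parent n24 fail=1; on 'b' 1 → fail=2;  out {6}∪∅={6}
  n4('dbab'): parent n3 fail=7; on 'b' 7→0 → fail=13;  out ∅∪∅=∅
  n10('aadc'): parent n9 fail=1; on 'c' 1 → fail=12;  out ∅∪{2}={2}
  n16('bcad'): parent n15 fail=7; on 'd' 7→0 → fail=1;  out {3}∪∅={3}
  n19('dabb'): parent n18 fail=13; on 'b' 13 → fail=26;  out {4}∪{7}={4,7}
  n21('dadb'): parent n20 fail=1; on 'b' 1 → fail=2;  out ∅∪∅=∅
  n5('dbabc'): parent n4 fail=13; on 'c' 13 → fail=14;  out ∅∪∅=∅
  n11('aadcc'): parent n10 fail=12; on 'c' 12→0 → fail=0;  out {1}∪∅={1}
  n22('dadbc'): parent n21 fail=2; on 'c' 2→13 → fail=14;  out ∅∪∅=∅
  n6('dbabca'): parent n5 fail=14; on 'a' 14 → fail=15;  out {0}∪∅={0}
  n23('dadbca'): parent n22 fail=14; on 'a' 14 → fail=15;  out {5}∪∅={5}

Scan:
[0] read 'a'  n0⇒n7
[1] read 'd'  n7⇒n1 ·f
[2] read 'd'  n1⇒n24
[3] read 'b'  n24⇒n25  ** P6@[1:3]
[4] read 'a'  n25⇒n3 ·f
[5] read 'b'  n3⇒n4
[6] read 'c'  n4⇒n5
[7] read 'a'  n5⇒n6  ** P0@[2:7]
[8] read 'd'  n6⇒n16 ·f  ** P3@[5:8]
[9] read 'c'  n16⇒n12 ·f  ** P2@[8:9]
[10] read 'c'  n12⇒n0 ·f
[11] read 'd'  n0⇒n1
[12] read 'd'  n1⇒n24
[13] read 'd'  n24⇒n24 ·f
[14] read 'a'  n24⇒n17 ·f
[15] read 'd'  n17⇒n20
[16] read 'd'  n20⇒n24 ·f
[17] read 'b'  n24⇒n25  ** P6@[15:17]
[18] read 'd'  n25⇒n1 ·f
[19] read 'a'  n1⇒n17
[20] read 'b'  n17⇒n18
[21] read 'b'  n18⇒n19  ** P4@[18:21],P7@[20:21]
[22] read 'b'  n19⇒n26 ·f  ** P7@[21:22]
[23] read 'c'  n26⇒n14 ·f
[24] read 'a'  n14⇒n15
[25] read 'd'  n15⇒n16  ** P3@[22:25]
[26] read 'd'  n16⇒n24 ·f
[27] read 'd'  n24⇒n24 ·f
[28] read 'b'  n24⇒n25  ** P6@[26:28]
[29] read 'd'  n25⇒n1 ·f
[30] read 'd'  n1⇒n24
[31] read 'b'  n24⇒n25  ** P6@[29:31]
[32] read 'b'  n25⇒n26 ·f  ** P7@[31:32]
[33] read 'c'  n26⇒n14 ·f
[34] read 'a'  n14⇒n15
[35] read 'd'  n15⇒n16  ** P3@[32:35]
[36] read 'd'  n16⇒n24 ·f
[37] read 'd'  n24⇒n24 ·f
[38] read 'b'  n24⇒n25  ** P6@[36:38]
[39] read 'd'  n25⇒n1 ·f
[40] read 'a'  n1⇒n17

Matches: [[3,6],[7,0],[8,3],[9,2],[17,6],[21,4],[21,7],[22,7],[25,3],[28,6],[31,6],[32,7],[35,3],[38,6]]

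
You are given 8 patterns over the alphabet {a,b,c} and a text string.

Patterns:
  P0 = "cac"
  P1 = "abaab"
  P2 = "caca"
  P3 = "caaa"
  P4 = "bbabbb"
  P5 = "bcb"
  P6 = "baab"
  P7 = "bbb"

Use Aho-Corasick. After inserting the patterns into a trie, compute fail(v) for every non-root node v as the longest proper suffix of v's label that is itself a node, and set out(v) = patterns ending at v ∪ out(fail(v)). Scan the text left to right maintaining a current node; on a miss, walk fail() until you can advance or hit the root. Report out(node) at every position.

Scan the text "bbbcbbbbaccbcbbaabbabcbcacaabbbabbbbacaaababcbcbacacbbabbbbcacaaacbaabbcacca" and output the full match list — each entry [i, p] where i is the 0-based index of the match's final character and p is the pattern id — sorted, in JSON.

Construct AC machine:
Trie (insert patterns):
  0='ε' goto a→4 b→12 c→1
  1='c' goto a→2
  2='ca' goto a→10 c→3
  3='cac' goto a→9  [P0 ends]
  4='a' goto b→5
  5='ab' goto a→6
  6='aba' goto a→7
  7='abaa' goto b→8
  8='abaab' goto ·  [P1 ends]
  9='caca' goto ·  [P2 ends]
  10='caa' goto a→11
  11='caaa' goto ·  [P3 ends]
  12='b' goto a→20 b→13 c→18
  13='bb' goto a→14 b→23
  14='bba' goto b→15
  15='bbab' goto b→16
  16='bbabb' goto b→17
  17='bbabbb' goto ·  [P4 ends]
  18='bc' goto b→19
  19='bcb' goto ·  [P5 ends]
  20='ba' goto a→21
  21='baa' goto b→22
  22='baab' goto ·  [P6 ends]
  23='bbb' goto ·  [P7 ends]

Failure links (BFS by depth):
  fail(1) 'c': from fail(0)=0 chase 'c': 0 ⇒ 0;  out=∅∪out(0)=∅
  fail(4) 'a': from fail(0)=0 chase 'a': 0 ⇒ 0;  out=∅∪out(0)=∅
  fail(12) 'b': from fail(0)=0 chase 'b': 0 ⇒ 0;  out=∅∪out(0)=∅
  fail(2) 'ca': from fail(1)=0 chase 'a': 0 ⇒ 4;  out=∅∪out(4)=∅
  fail(5) 'ab': from fail(4)=0 chase 'b': 0 ⇒ 12;  out=∅∪out(12)=∅
  fail(13) 'bb': from fail(12)=0 chase 'b': 0 ⇒ 12;  out=∅∪out(12)=∅
  fail(18) 'bc': from fail(12)=0 chase 'c': 0 ⇒ 1;  out=∅∪out(1)=∅
  fail(20) 'ba': from fail(12)=0 chase 'a': 0 ⇒ 4;  out=∅∪out(4)=∅
  fail(3) 'cac': from fail(2)=4 chase 'c': 4→0 ⇒ 1;  out={0}∪out(1)={0}
  fail(6) 'aba': from fail(5)=12 chase 'a': 12 ⇒ 20;  out=∅∪out(20)=∅
  fail(10) 'caa': from fail(2)=4 chase 'a': 4→0 ⇒ 4;  out=∅∪out(4)=∅
  fail(14) 'bba': from fail(13)=12 chase 'a': 12 ⇒ 20;  out=∅∪out(20)=∅
  fail(19) 'bcb': from fail(18)=1 chase 'b': 1→0 ⇒ 12;  out={5}∪out(12)={5}
  fail(21) 'baa': from fail(20)=4 chase 'a': 4→0 ⇒ 4;  out=∅∪out(4)=∅
  fail(23) 'bbb': from fail(13)=12 chase 'b': 12 ⇒ 13;  out={7}∪out(13)={7}
  fail(7) 'abaa': from fail(6)=20 chase 'a': 20 ⇒ 21;  out=∅∪out(21)=∅
  fail(9) 'caca': from fail(3)=1 chase 'a': 1 ⇒ 2;  out={2}∪out(2)={2}
  fail(11) 'caaa': from fail(10)=4 chase 'a': 4→0 ⇒ 4;  out={3}∪out(4)={3}
  fail(15) 'bbab': from fail(14)=20 chase 'b': 20→4 ⇒ 5;  out=∅∪out(5)=∅
  fail(22) 'baab': from fail(21)=4 chase 'b': 4 ⇒ 5;  out={6}∪out(5)={6}
  fail(8) 'abaab': from fail(7)=21 chase 'b': 21 ⇒ 22;  out={1}∪out(22)={1,6}
  fail(16) 'bbabb': from fail(15)=5 chase 'b': 5→12 ⇒ 13;  out=∅∪out(13)=∅
  fail(17) 'bbabbb': from fail(16)=13 chase 'b': 13 ⇒ 23;  out={4}∪out(23)={4,7}

Scan:
pos 0 'b': at 12
pos 1 'b': at 13
pos 2 'b': at 23  → match P7@[0:2]
pos 3 'c': at 18 (via fail)
pos 4 'b': at 19  → match P5@[2:4]
pos 5 'b': at 13 (via fail)
pos 6 'b': at 23  → match P7@[4:6]
pos 7 'b': at 23 (via fail)  → match P7@[5:7]
pos 8 'a': at 14 (via fail)
pos 9 'c': at 1 (via fail)
pos 10 'c': at 1 (via fail)
pos 11 'b': at 12 (via fail)
pos 12 'c': at 18
pos 13 'b': at 19  → match P5@[11:13]
pos 14 'b': at 13 (via fail)
pos 15 'a': at 14
pos 16 'a': at 21 (via fail)
pos 17 'b': at 22  → match P6@[14:17]
pos 18 'b': at 13 (via fail)
pos 19 'a': at 14
pos 20 'b': at 15
pos 21 'c': at 18 (via fail)
pos 22 'b': at 19  → match P5@[20:22]
pos 23 'c': at 18 (via fail)
pos 24 'a': at 2 (via fail)
pos 25 'c': at 3  → match P0@[23:25]
pos 26 'a': at 9  → match P2@[23:26]
pos 27 'a': at 10 (via fail)
pos 28 'b': at 5 (via fail)
pos 29 'b': at 13 (via fail)
pos 30 'b': at 23  → match P7@[28:30]
pos 31 'a': at 14 (via fail)
pos 32 'b': at 15
pos 33 'b': at 16
pos 34 'b': at 17  → match P4@[29:34],P7@[32:34]
pos 35 'b': at 23 (via fail)  → match P7@[33:35]
pos 36 'a': at 14 (via fail)
pos 37 'c': at 1 (via fail)
pos 38 'a': at 2
pos 39 'a': at 10
pos 40 'a': at 11  → match P3@[37:40]
pos 41 'b': at 5 (via fail)
pos 42 'a': at 6
pos 43 'b': at 5 (via fail)
pos 44 'c': at 18 (via fail)
pos 45 'b': at 19  → match P5@[43:45]
pos 46 'c': at 18 (via fail)
pos 47 'b': at 19  → match P5@[45:47]
pos 48 'a': at 20 (via fail)
pos 49 'c': at 1 (via fail)
pos 50 'a': at 2
pos 51 'c': at 3  → match P0@[49:51]
pos 52 'b': at 12 (via fail)
pos 53 'b': at 13
pos 54 'a': at 14
pos 55 'b': at 15
pos 56 'b': at 16
pos 57 'b': at 17  → match P4@[52:57],P7@[55:57]
pos 58 'b': at 23 (via fail)  → match P7@[56:58]
pos 59 'c': at 18 (via fail)
pos 60 'a': at 2 (via fail)
pos 61 'c': at 3  → match P0@[59:61]
pos 62 'a': at 9  → match P2@[59:62]
pos 63 'a': at 10 (via fail)
pos 64 'a': at 11  → match P3@[61:64]
pos 65 'c': at 1 (via fail)
pos 66 'b': at 12 (via fail)
pos 67 'a': at 20
pos 68 'a': at 21
pos 69 'b': at 22  → match P6@[66:69]
pos 70 'b': at 13 (via fail)
pos 71 'c': at 18 (via fail)
pos 72 'a': at 2 (via fail)
pos 73 'c': at 3  → match P0@[71:73]
pos 74 'c': at 1 (via fail)
pos 75 'a': at 2

Matches: [[2,7],[4,5],[6,7],[7,7],[13,5],[17,6],[22,5],[25,0],[26,2],[30,7],[34,4],[34,7],[35,7],[40,3],[45,5],[47,5],[51,0],[57,4],[57,7],[58,7],[61,0],[62,2],[64,3],[69,6],[73,0]]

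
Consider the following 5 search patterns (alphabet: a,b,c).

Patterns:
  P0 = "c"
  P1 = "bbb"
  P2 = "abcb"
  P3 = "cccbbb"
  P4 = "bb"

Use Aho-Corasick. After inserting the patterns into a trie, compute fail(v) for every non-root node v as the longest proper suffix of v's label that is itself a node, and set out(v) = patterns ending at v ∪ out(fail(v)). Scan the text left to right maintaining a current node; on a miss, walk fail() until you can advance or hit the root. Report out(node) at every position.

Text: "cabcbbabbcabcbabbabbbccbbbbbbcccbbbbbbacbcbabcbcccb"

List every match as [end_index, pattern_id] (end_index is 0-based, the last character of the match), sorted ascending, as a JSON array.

Build automaton:
Trie (insert patterns):
  0='ε' goto a→5 b→2 c→1
  1='c' goto c→9  ←P0
  2='b' goto b→3
  3='bb' goto b→4  ←P4
  4='bbb' goto ·  ←P1
  5='a' goto b→6
  6='ab' goto c→7
  7='abc' goto b→8
  8='abcb' goto ·  ←P2
  9='cc' goto c→10
  10='ccc' goto b→11
  11='cccb' goto b→12
  12='cccbb' goto b→13
  13='cccbbb' goto ·  ←P3

Failure links (BFS by depth):
  fail(1) 'c': from fail(0)=0 chase 'c': 0 ⇒ 0;  out={0}∪out(0)={0}
  fail(2) 'b': from fail(0)=0 chase 'b': 0 ⇒ 0;  out=∅∪out(0)=∅
  fail(5) 'a': from fail(0)=0 chase 'a': 0 ⇒ 0;  out=∅∪out(0)=∅
  fail(3) 'bb': from fail(2)=0 chase 'b': 0 ⇒ 2;  out={4}∪out(2)={4}
  fail(6) 'ab': from fail(5)=0 chase 'b': 0 ⇒ 2;  out=∅∪out(2)=∅
  fail(9) 'cc': from fail(1)=0 chase 'c': 0 ⇒ 1;  out=∅∪out(1)={0}
  fail(4) 'bbb': from fail(3)=2 chase 'b': 2 ⇒ 3;  out={1}∪out(3)={1,4}
  fail(7) 'abc': from fail(6)=2 chase 'c': 2→0 ⇒ 1;  out=∅∪out(1)={0}
  fail(10) 'ccc': from fail(9)=1 chase 'c': 1 ⇒ 9;  out=∅∪out(9)={0}
  fail(8) 'abcb': from fail(7)=1 chase 'b': 1→0 ⇒ 2;  out={2}∪out(2)={2}
  fail(11) 'cccb': from fail(10)=9 chase 'b': 9→1→0 ⇒ 2;  out=∅∪out(2)=∅
  fail(12) 'cccbb': from fail(11)=2 chase 'b': 2 ⇒ 3;  out=∅∪out(3)={4}
  fail(13) 'cccbbb': from fail(12)=3 chase 'b': 3 ⇒ 4;  out={3}∪out(4)={1,3,4}

Run:
[0] read 'c'  n0⇒n1  emit P0@[0:0]
[1] read 'a'  n1⇒n5 ·f
[2] read 'b'  n5⇒n6
[3] read 'c'  n6⇒n7  emit P0@[3:3]
[4] read 'b'  n7⇒n8  emit P2@[1:4]
[5] read 'b'  n8⇒n3 ·f  emit P4@[4:5]
[6] read 'a'  n3⇒n5 ·f
[7] read 'b'  n5⇒n6
[8] read 'b'  n6⇒n3 ·f  emit P4@[7:8]
[9] read 'c'  n3⇒n1 ·f  emit P0@[9:9]
[10] read 'a'  n1⇒n5 ·f
[11] read 'b'  n5⇒n6
[12] read 'c'  n6⇒n7  emit P0@[12:12]
[13] read 'b'  n7⇒n8  emit P2@[10:13]
[14] read 'a'  n8⇒n5 ·f
[15] read 'b'  n5⇒n6
[16] read 'b'  n6⇒n3 ·f  emit P4@[15:16]
[17] read 'a'  n3⇒n5 ·f
[18] read 'b'  n5⇒n6
[19] read 'b'  n6⇒n3 ·f  emit P4@[18:19]
[20] read 'b'  n3⇒n4  emit P1@[18:20],P4@[19:20]
[21] read 'c'  n4⇒n1 ·f  emit P0@[21:21]
[22] read 'c'  n1⇒n9  emit P0@[22:22]
[23] read 'b'  n9⇒n2 ·f
[24] read 'b'  n2⇒n3  emit P4@[23:24]
[25] read 'b'  n3⇒n4  emit P1@[23:25],P4@[24:25]
[26] read 'b'  n4⇒n4 ·f  emit P1@[24:26],P4@[25:26]
[27] read 'b'  n4⇒n4 ·f  emit P1@[25:27],P4@[26:27]
[28] read 'b'  n4⇒n4 ·f  emit P1@[26:28],P4@[27:28]
[29] read 'c'  n4⇒n1 ·f  emit P0@[29:29]
[30] read 'c'  n1⇒n9  emit P0@[30:30]
[31] read 'c'  n9⇒n10  emit P0@[31:31]
[32] read 'b'  n10⇒n11
[33] read 'b'  n11⇒n12  emit P4@[32:33]
[34] read 'b'  n12⇒n13  emit P1@[32:34],P3@[29:34],P4@[33:34]
[35] read 'b'  n13⇒n4 ·f  emit P1@[33:35],P4@[34:35]
[36] read 'b'  n4⇒n4 ·f  emit P1@[34:36],P4@[35:36]
[37] read 'b'  n4⇒n4 ·f  emit P1@[35:37],P4@[36:37]
[38] read 'a'  n4⇒n5 ·f
[39] read 'c'  n5⇒n1 ·f  emit P0@[39:39]
[40] read 'b'  n1⇒n2 ·f
[41] read 'c'  n2⇒n1 ·f  emit P0@[41:41]
[42] read 'b'  n1⇒n2 ·f
[43] read 'a'  n2⇒n5 ·f
[44] read 'b'  n5⇒n6
[45] read 'c'  n6⇒n7  emit P0@[45:45]
[46] read 'b'  n7⇒n8  emit P2@[43:46]
[47] read 'c'  n8⇒n1 ·f  emit P0@[47:47]
[48] read 'c'  n1⇒n9  emit P0@[48:48]
[49] read 'c'  n9⇒n10  emit P0@[49:49]
[50] read 'b'  n10⇒n11

Result: [[0,0],[3,0],[4,2],[5,4],[8,4],[9,0],[12,0],[13,2],[16,4],[19,4],[20,1],[20,4],[21,0],[22,0],[24,4],[25,1],[25,4],[26,1],[26,4],[27,1],[27,4],[28,1],[28,4],[29,0],[30,0],[31,0],[33,4],[34,1],[34,3],[34,4],[35,1],[35,4],[36,1],[36,4],[37,1],[37,4],[39,0],[41,0],[45,0],[46,2],[47,0],[48,0],[49,0]]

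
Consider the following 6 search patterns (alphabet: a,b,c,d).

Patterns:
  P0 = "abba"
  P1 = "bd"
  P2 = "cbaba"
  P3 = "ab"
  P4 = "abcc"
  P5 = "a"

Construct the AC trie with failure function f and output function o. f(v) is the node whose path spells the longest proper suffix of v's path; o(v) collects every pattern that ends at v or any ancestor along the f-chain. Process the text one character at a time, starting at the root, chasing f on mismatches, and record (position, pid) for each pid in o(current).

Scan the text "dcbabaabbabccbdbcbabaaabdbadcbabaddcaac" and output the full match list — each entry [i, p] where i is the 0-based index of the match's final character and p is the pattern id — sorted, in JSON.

Construct AC machine:
Trie (insert patterns):
  0='ε' goto a→1 b→5 c→7
  1='a' goto b→2  [P5 ends]
  2='ab' goto b→3 c→12  [P3 ends]
  3='abb' goto a→4
  4='abba' goto ·  [P0 ends]
  5='b' goto d→6
  6='bd' goto ·  [P1 ends]
  7='c' goto b→8
  8='cb' goto a→9
  9='cba' goto b→10
  10='cbab' goto a→11
  11='cbaba' goto ·  [P2 ends]
  12='abc' goto c→13
  13='abcc' goto ·  [P4 ends]

BFS fail/out derivation:
  fail(1) 'a': from fail(0)=0 chase 'a': 0 ⇒ 0;  out={5}∪out(0)={5}
  fail(5) 'b': from fail(0)=0 chase 'b': 0 ⇒ 0;  out=∅∪out(0)=∅
  fail(7) 'c': from fail(0)=0 chase 'c': 0 ⇒ 0;  out=∅∪out(0)=∅
  fail(2) 'ab': from fail(1)=0 chase 'b': 0 ⇒ 5;  out={3}∪out(5)={3}
  fail(6) 'bd': from fail(5)=0 chase 'd': 0 ⇒ 0;  out={1}∪out(0)={1}
  fail(8) 'cb': from fail(7)=0 chase 'b': 0 ⇒ 5;  out=∅∪out(5)=∅
  fail(3) 'abb': from fail(2)=5 chase 'b': 5→0 ⇒ 5;  out=∅∪out(5)=∅
  fail(9) 'cba': from fail(8)=5 chase 'a': 5→0 ⇒ 1;  out=∅∪out(1)={5}
  fail(12) 'abc': from fail(2)=5 chase 'c': 5→0 ⇒ 7;  out=∅∪out(7)=∅
  fail(4) 'abba': from fail(3)=5 chase 'a': 5→0 ⇒ 1;  out={0}∪out(1)={0,5}
  fail(10) 'cbab': from fail(9)=1 chase 'b': 1 ⇒ 2;  out=∅∪out(2)={3}
  fail(13) 'abcc': from fail(12)=7 chase 'c': 7→0 ⇒ 7;  out={4}∪out(7)={4}
  fail(11) 'cbaba': from fail(10)=2 chase 'a': 2→5→0 ⇒ 1;  out={2}∪out(1)={2,5}

Run:
pos 0 'd': at 0
pos 1 'c': at 7
pos 2 'b': at 8
pos 3 'a': at 9  ** P5@[3:3]
pos 4 'b': at 10  ** P3@[3:4]
pos 5 'a': at 11  ** P2@[1:5],P5@[5:5]
pos 6 'a': at 1 (via fail)  ** P5@[6:6]
pos 7 'b': at 2  ** P3@[6:7]
pos 8 'b': at 3
pos 9 'a': at 4  ** P0@[6:9],P5@[9:9]
pos 10 'b': at 2 (via fail)  ** P3@[9:10]
pos 11 'c': at 12
pos 12 'c': at 13  ** P4@[9:12]
pos 13 'b': at 8 (via fail)
pos 14 'd': at 6 (via fail)  ** P1@[13:14]
pos 15 'b': at 5 (via fail)
pos 16 'c': at 7 (via fail)
pos 17 'b': at 8
pos 18 'a': at 9  ** P5@[18:18]
pos 19 'b': at 10  ** P3@[18:19]
pos 20 'a': at 11  ** P2@[16:20],P5@[20:20]
pos 21 'a': at 1 (via fail)  ** P5@[21:21]
pos 22 'a': at 1 (via fail)  ** P5@[22:22]
pos 23 'b': at 2  ** P3@[22:23]
pos 24 'd': at 6 (via fail)  ** P1@[23:24]
pos 25 'b': at 5 (via fail)
pos 26 'a': at 1 (via fail)  ** P5@[26:26]
pos 27 'd': at 0 (via fail)
pos 28 'c': at 7
pos 29 'b': at 8
pos 30 'a': at 9  ** P5@[30:30]
pos 31 'b': at 10  ** P3@[30:31]
pos 32 'a': at 11  ** P2@[28:32],P5@[32:32]
pos 33 'd': at 0 (via fail)
pos 34 'd': at 0
pos 35 'c': at 7
pos 36 'a': at 1 (via fail)  ** P5@[36:36]
pos 37 'a': at 1 (via fail)  ** P5@[37:37]
pos 38 'c': at 7 (via fail)

All matches (sorted): [[3,5],[4,3],[5,2],[5,5],[6,5],[7,3],[9,0],[9,5],[10,3],[12,4],[14,1],[18,5],[19,3],[20,2],[20,5],[21,5],[22,5],[23,3],[24,1],[26,5],[30,5],[31,3],[32,2],[32,5],[36,5],[37,5]]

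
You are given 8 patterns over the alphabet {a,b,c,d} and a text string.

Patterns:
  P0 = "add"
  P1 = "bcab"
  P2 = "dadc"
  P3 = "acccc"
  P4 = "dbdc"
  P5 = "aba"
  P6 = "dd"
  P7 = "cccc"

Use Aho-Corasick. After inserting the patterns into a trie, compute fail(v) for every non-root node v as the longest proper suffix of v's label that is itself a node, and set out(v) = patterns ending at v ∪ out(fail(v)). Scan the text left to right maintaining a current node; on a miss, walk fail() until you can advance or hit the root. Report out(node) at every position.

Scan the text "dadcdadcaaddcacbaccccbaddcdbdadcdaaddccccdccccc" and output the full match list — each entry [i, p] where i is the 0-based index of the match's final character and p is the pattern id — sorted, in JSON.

Build:
Trie (insert patterns):
  n0 'ε': a→1 b→4 c→22 d→8
  n1 'a': b→19 c→12 d→2
  n2 'ad': d→3
  n3 'add': ·  ←P0
  n4 'b': c→5
  n5 'bc': a→6
  n6 'bca': b→7
  n7 'bcab': ·  ←P1
  n8 'd': a→9 b→16 d→21
  n9 'da': d→10
  n10 'dad': c→11
  n11 'dadc': ·  ←P2
  n12 'ac': c→13
  n13 'acc': c→14
  n14 'accc': c→15
  n15 'acccc': ·  ←P3
  n16 'db': d→17
  n17 'dbd': c→18
  n18 'dbdc': ·  ←P4
  n19 'ab': a→20
  n20 'aba': ·  ←P5
  n21 'dd': ·  ←P6
  n22 'c': c→23
  n23 'cc': c→24
  n24 'ccc': c→25
  n25 'cccc': ·  ←P7

Failure links (BFS by depth):
  fail(1) 'a': from fail(0)=0 chase 'a': 0 ⇒ 0;  out=∅∪out(0)=∅
  fail(4) 'b': from fail(0)=0 chase 'b': 0 ⇒ 0;  out=∅∪out(0)=∅
  fail(8) 'd': from fail(0)=0 chase 'd': 0 ⇒ 0;  out=∅∪out(0)=∅
  fail(22) 'c': from fail(0)=0 chase 'c': 0 ⇒ 0;  out=∅∪out(0)=∅
  fail(2) 'ad': from fail(1)=0 chase 'd': 0 ⇒ 8;  out=∅∪out(8)=∅
  fail(5) 'bc': from fail(4)=0 chase 'c': 0 ⇒ 22;  out=∅∪out(22)=∅
  fail(9) 'da': from fail(8)=0 chase 'a': 0 ⇒ 1;  out=∅∪out(1)=∅
  fail(12) 'ac': from fail(1)=0 chase 'c': 0 ⇒ 22;  out=∅∪out(22)=∅
  fail(16) 'db': from fail(8)=0 chase 'b': 0 ⇒ 4;  out=∅∪out(4)=∅
  fail(19) 'ab': from fail(1)=0 chase 'b': 0 ⇒ 4;  out=∅∪out(4)=∅
  fail(21) 'dd': from fail(8)=0 chase 'd': 0 ⇒ 8;  out={6}∪out(8)={6}
  fail(23) 'cc': from fail(22)=0 chase 'c': 0 ⇒ 22;  out=∅∪out(22)=∅
  fail(3) 'add': from fail(2)=8 chase 'd': 8 ⇒ 21;  out={0}∪out(21)={0,6}
  fail(6) 'bca': from fail(5)=22 chase 'a': 22→0 ⇒ 1;  out=∅∪out(1)=∅
  fail(10) 'dad': from fail(9)=1 chase 'd': 1 ⇒ 2;  out=∅∪out(2)=∅
  fail(13) 'acc': from fail(12)=22 chase 'c': 22 ⇒ 23;  out=∅∪out(23)=∅
  fail(17) 'dbd': from fail(16)=4 chase 'd': 4→0 ⇒ 8;  out=∅∪out(8)=∅
  fail(20) 'aba': from fail(19)=4 chase 'a': 4→0 ⇒ 1;  out={5}∪out(1)={5}
  fail(24) 'ccc': from fail(23)=22 chase 'c': 22 ⇒ 23;  out=∅∪out(23)=∅
  fail(7) 'bcab': from fail(6)=1 chase 'b': 1 ⇒ 19;  out={1}∪out(19)={1}
  fail(11) 'dadc': from fail(10)=2 chase 'c': 2→8→0 ⇒ 22;  out={2}∪out(22)={2}
  fail(14) 'accc': from fail(13)=23 chase 'c': 23 ⇒ 24;  out=∅∪out(24)=∅
  fail(18) 'dbdc': from fail(17)=8 chase 'c': 8→0 ⇒ 22;  out={4}∪out(22)={4}
  fail(25) 'cccc': from fail(24)=23 chase 'c': 23 ⇒ 24;  out={7}∪out(24)={7}
  fail(15) 'acccc': from fail(14)=24 chase 'c': 24 ⇒ 25;  out={3}∪out(25)={3,7}

Text stream:
[0] read 'd'  n0⇒n8
[1] read 'a'  n8⇒n9
[2] read 'd'  n9⇒n10
[3] read 'c'  n10⇒n11  emit P2@[0:3]
[4] read 'd'  n11⇒n8 ·f
[5] read 'a'  n8⇒n9
[6] read 'd'  n9⇒n10
[7] read 'c'  n10⇒n11  emit P2@[4:7]
[8] read 'a'  n11⇒n1 ·f
[9] read 'a'  n1⇒n1 ·f
[10] read 'd'  n1⇒n2
[11] read 'd'  n2⇒n3  emit P0@[9:11],P6@[10:11]
[12] read 'c'  n3⇒n22 ·f
[13] read 'a'  n22⇒n1 ·f
[14] read 'c'  n1⇒n12
[15] read 'b'  n12⇒n4 ·f
[16] read 'a'  n4⇒n1 ·f
[17] read 'c'  n1⇒n12
[18] read 'c'  n12⇒n13
[19] read 'c'  n13⇒n14
[20] read 'c'  n14⇒n15  emit P3@[16:20],P7@[17:20]
[21] read 'b'  n15⇒n4 ·f
[22] read 'a'  n4⇒n1 ·f
[23] read 'd'  n1⇒n2
[24] read 'd'  n2⇒n3  emit P0@[22:24],P6@[23:24]
[25] read 'c'  n3⇒n22 ·f
[26] read 'd'  n22⇒n8 ·f
[27] read 'b'  n8⇒n16
[28] read 'd'  n16⇒n17
[29] read 'a'  n17⇒n9 ·f
[30] read 'd'  n9⇒n10
[31] read 'c'  n10⇒n11  emit P2@[28:31]
[32] read 'd'  n11⇒n8 ·f
[33] read 'a'  n8⇒n9
[34] read 'a'  n9⇒n1 ·f
[35] read 'd'  n1⇒n2
[36] read 'd'  n2⇒n3  emit P0@[34:36],P6@[35:36]
[37] read 'c'  n3⇒n22 ·f
[38] read 'c'  n22⇒n23
[39] read 'c'  n23⇒n24
[40] read 'c'  n24⇒n25  emit P7@[37:40]
[41] read 'd'  n25⇒n8 ·f
[42] read 'c'  n8⇒n22 ·f
[43] read 'c'  n22⇒n23
[44] read 'c'  n23⇒n24
[45] read 'c'  n24⇒n25  emit P7@[42:45]
[46] read 'c'  n25⇒n25 ·f  emit P7@[43:46]

Matches: [[3,2],[7,2],[11,0],[11,6],[20,3],[20,7],[24,0],[24,6],[31,2],[36,0],[36,6],[40,7],[45,7],[46,7]]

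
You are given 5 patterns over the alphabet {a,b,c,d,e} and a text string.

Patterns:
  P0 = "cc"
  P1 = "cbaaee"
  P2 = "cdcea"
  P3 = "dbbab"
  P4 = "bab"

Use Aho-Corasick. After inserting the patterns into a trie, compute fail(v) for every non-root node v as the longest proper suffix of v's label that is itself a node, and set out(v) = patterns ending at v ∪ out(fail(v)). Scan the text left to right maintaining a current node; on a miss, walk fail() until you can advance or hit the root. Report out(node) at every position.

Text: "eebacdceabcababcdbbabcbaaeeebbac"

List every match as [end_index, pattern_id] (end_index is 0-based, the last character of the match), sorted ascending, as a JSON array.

Build:
Trie (insert patterns):
  0='ε' goto b→17 c→1 d→12
  1='c' goto b→3 c→2 d→8
  2='cc' goto ·  ←P0
  3='cb' goto a→4
  4='cba' goto a→5
  5='cbaa' goto e→6
  6='cbaae' goto e→7
  7='cbaaee' goto ·  ←P1
  8='cd' goto c→9
  9='cdc' goto e→10
  10='cdce' goto a→11
  11='cdcea' goto ·  ←P2
  12='d' goto b→13
  13='db' goto b→14
  14='dbb' goto a→15
  15='dbba' goto b→16
  16='dbbab' goto ·  ←P3
  17='b' goto a→18
  18='ba' goto b→19
  19='bab' goto ·  ←P4

Failure links (BFS by depth):
  fail(1) 'c': from fail(0)=0 chase 'c': 0 ⇒ 0;  out=∅∪out(0)=∅
  fail(12) 'd': from fail(0)=0 chase 'd': 0 ⇒ 0;  out=∅∪out(0)=∅
  fail(17) 'b': from fail(0)=0 chase 'b': 0 ⇒ 0;  out=∅∪out(0)=∅
  fail(2) 'cc': from fail(1)=0 chase 'c': 0 ⇒ 1;  out={0}∪out(1)={0}
  fail(3) 'cb': from fail(1)=0 chase 'b': 0 ⇒ 17;  out=∅∪out(17)=∅
  fail(8) 'cd': from fail(1)=0 chase 'd': 0 ⇒ 12;  out=∅∪out(12)=∅
  fail(13) 'db': from fail(12)=0 chase 'b': 0 ⇒ 17;  out=∅∪out(17)=∅
  fail(18) 'ba': from fail(17)=0 chase 'a': 0 ⇒ 0;  out=∅∪out(0)=∅
  fail(4) 'cba': from fail(3)=17 chase 'a': 17 ⇒ 18;  out=∅∪out(18)=∅
  fail(9) 'cdc': from fail(8)=12 chase 'c': 12→0 ⇒ 1;  out=∅∪out(1)=∅
  fail(14) 'dbb': from fail(13)=17 chase 'b': 17→0 ⇒ 17;  out=∅∪out(17)=∅
  fail(19) 'bab': from fail(18)=0 chase 'b': 0 ⇒ 17;  out={4}∪out(17)={4}
  fail(5) 'cbaa': from fail(4)=18 chase 'a': 18→0 ⇒ 0;  out=∅∪out(0)=∅
  fail(10) 'cdce': from fail(9)=1 chase 'e': 1→0 ⇒ 0;  out=∅∪out(0)=∅
  fail(15) 'dbba': from fail(14)=17 chase 'a': 17 ⇒ 18;  out=∅∪out(18)=∅
  fail(6) 'cbaae': from fail(5)=0 chase 'e': 0 ⇒ 0;  out=∅∪out(0)=∅
  fail(11) 'cdcea': from fail(10)=0 chase 'a': 0 ⇒ 0;  out={2}∪out(0)={2}
  fail(16) 'dbbab': from fail(15)=18 chase 'b': 18 ⇒ 19;  out={3}∪out(19)={3,4}
  fail(7) 'cbaaee': from fail(6)=0 chase 'e': 0 ⇒ 0;  out={1}∪out(0)={1}

Text stream:
pos 0 'e': at 0
pos 1 'e': at 0
pos 2 'b': at 17
pos 3 'a': at 18
pos 4 'c': at 1 (via fail)
pos 5 'd': at 8
pos 6 'c': at 9
pos 7 'e': at 10
pos 8 'a': at 11  → match P2@[4:8]
pos 9 'b': at 17 (via fail)
pos 10 'c': at 1 (via fail)
pos 11 'a': at 0 (via fail)
pos 12 'b': at 17
pos 13 'a': at 18
pos 14 'b': at 19  → match P4@[12:14]
pos 15 'c': at 1 (via fail)
pos 16 'd': at 8
pos 17 'b': at 13 (via fail)
pos 18 'b': at 14
pos 19 'a': at 15
pos 20 'b': at 16  → match P3@[16:20],P4@[18:20]
pos 21 'c': at 1 (via fail)
pos 22 'b': at 3
pos 23 'a': at 4
pos 24 'a': at 5
pos 25 'e': at 6
pos 26 'e': at 7  → match P1@[21:26]
pos 27 'e': at 0 (via fail)
pos 28 'b': at 17
pos 29 'b': at 17 (via fail)
pos 30 'a': at 18
pos 31 'c': at 1 (via fail)

Matches: [[8,2],[14,4],[20,3],[20,4],[26,1]]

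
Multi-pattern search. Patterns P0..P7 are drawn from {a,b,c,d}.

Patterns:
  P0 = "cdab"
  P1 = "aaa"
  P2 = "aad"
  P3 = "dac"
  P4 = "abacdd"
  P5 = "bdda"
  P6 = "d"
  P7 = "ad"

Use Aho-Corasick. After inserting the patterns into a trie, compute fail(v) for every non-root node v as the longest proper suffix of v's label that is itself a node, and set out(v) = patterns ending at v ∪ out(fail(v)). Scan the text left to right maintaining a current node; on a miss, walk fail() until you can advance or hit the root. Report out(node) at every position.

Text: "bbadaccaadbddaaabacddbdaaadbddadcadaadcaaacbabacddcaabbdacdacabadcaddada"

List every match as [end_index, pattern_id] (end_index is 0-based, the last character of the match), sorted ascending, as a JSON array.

Construct AC machine:
Trie nodes:
  0='ε' goto a→5 b→17 c→1 d→9
  1='c' goto d→2
  2='cd' goto a→3
  3='cda' goto b→4
  4='cdab' goto ·  [P0 ends]
  5='a' goto a→6 b→12 d→21
  6='aa' goto a→7 d→8
  7='aaa' goto ·  [P1 ends]
  8='aad' goto ·  [P2 ends]
  9='d' goto a→10  [P6 ends]
  10='da' goto c→11
  11='dac' goto ·  [P3 ends]
  12='ab' goto a→13
  13='aba' goto c→14
  14='abac' goto d→15
  15='abacd' goto d→16
  16='abacdd' goto ·  [P4 ends]
  17='b' goto d→18
  18='bd' goto d→19
  19='bdd' goto a→20
  20='bdda' goto ·  [P5 ends]
  21='ad' goto ·  [P7 ends]

Failure links (BFS by depth):
  fail(1) 'c': from fail(0)=0 chase 'c': 0 ⇒ 0;  out=∅∪out(0)=∅
  fail(5) 'a': from fail(0)=0 chase 'a': 0 ⇒ 0;  out=∅∪out(0)=∅
  fail(9) 'd': from fail(0)=0 chase 'd': 0 ⇒ 0;  out={6}∪out(0)={6}
  fail(17) 'b': from fail(0)=0 chase 'b': 0 ⇒ 0;  out=∅∪out(0)=∅
  fail(2) 'cd': from fail(1)=0 chase 'd': 0 ⇒ 9;  out=∅∪out(9)={6}
  fail(6) 'aa': from fail(5)=0 chase 'a': 0 ⇒ 5;  out=∅∪out(5)=∅
  fail(10) 'da': from fail(9)=0 chase 'a': 0 ⇒ 5;  out=∅∪out(5)=∅
  fail(12) 'ab': from fail(5)=0 chase 'b': 0 ⇒ 17;  out=∅∪out(17)=∅
  fail(18) 'bd': from fail(17)=0 chase 'd': 0 ⇒ 9;  out=∅∪out(9)={6}
  fail(21) 'ad': from fail(5)=0 chase 'd': 0 ⇒ 9;  out={7}∪out(9)={6,7}
  fail(3) 'cda': from fail(2)=9 chase 'a': 9 ⇒ 10;  out=∅∪out(10)=∅
  fail(7) 'aaa': from fail(6)=5 chase 'a': 5 ⇒ 6;  out={1}∪out(6)={1}
  fail(8) 'aad': from fail(6)=5 chase 'd': 5 ⇒ 21;  out={2}∪out(21)={2,6,7}
  fail(11) 'dac': from fail(10)=5 chase 'c': 5→0 ⇒ 1;  out={3}∪out(1)={3}
  fail(13) 'aba': from fail(12)=17 chase 'a': 17→0 ⇒ 5;  out=∅∪out(5)=∅
  fail(19) 'bdd': from fail(18)=9 chase 'd': 9→0 ⇒ 9;  out=∅∪out(9)={6}
  fail(4) 'cdab': from fail(3)=10 chase 'b': 10→5 ⇒ 12;  out={0}∪out(12)={0}
  fail(14) 'abac': from fail(13)=5 chase 'c': 5→0 ⇒ 1;  out=∅∪out(1)=∅
  fail(20) 'bdda': from fail(19)=9 chase 'a': 9 ⇒ 10;  out={5}∪out(10)={5}
  fail(15) 'abacd': from fail(14)=1 chase 'd': 1 ⇒ 2;  out=∅∪out(2)={6}
  fail(16) 'abacdd': from fail(15)=2 chase 'd': 2→9→0 ⇒ 9;  out={4}∪out(9)={4,6}

Text stream:
pos 0 'b': at 17
pos 1 'b': at 17 (fail-walked)
pos 2 'a': at 5 (fail-walked)
pos 3 'd': at 21  ** P6@[3:3],P7@[2:3]
pos 4 'a': at 10 (fail-walked)
pos 5 'c': at 11  ** P3@[3:5]
pos 6 'c': at 1 (fail-walked)
pos 7 'a': at 5 (fail-walked)
pos 8 'a': at 6
pos 9 'd': at 8  ** P2@[7:9],P6@[9:9],P7@[8:9]
pos 10 'b': at 17 (fail-walked)
pos 11 'd': at 18  ** P6@[11:11]
pos 12 'd': at 19  ** P6@[12:12]
pos 13 'a': at 20  ** P5@[10:13]
pos 14 'a': at 6 (fail-walked)
pos 15 'a': at 7  ** P1@[13:15]
pos 16 'b': at 12 (fail-walked)
pos 17 'a': at 13
pos 18 'c': at 14
pos 19 'd': at 15  ** P6@[19:19]
pos 20 'd': at 16  ** P4@[15:20],P6@[20:20]
pos 21 'b': at 17 (fail-walked)
pos 22 'd': at 18  ** P6@[22:22]
pos 23 'a': at 10 (fail-walked)
pos 24 'a': at 6 (fail-walked)
pos 25 'a': at 7  ** P1@[23:25]
pos 26 'd': at 8 (fail-walked)  ** P2@[24:26],P6@[26:26],P7@[25:26]
pos 27 'b': at 17 (fail-walked)
pos 28 'd': at 18  ** P6@[28:28]
pos 29 'd': at 19  ** P6@[29:29]
pos 30 'a': at 20  ** P5@[27:30]
pos 31 'd': at 21 (fail-walked)  ** P6@[31:31],P7@[30:31]
pos 32 'c': at 1 (fail-walked)
pos 33 'a': at 5 (fail-walked)
pos 34 'd': at 21  ** P6@[34:34],P7@[33:34]
pos 35 'a': at 10 (fail-walked)
pos 36 'a': at 6 (fail-walked)
pos 37 'd': at 8  ** P2@[35:37],P6@[37:37],P7@[36:37]
pos 38 'c': at 1 (fail-walked)
pos 39 'a': at 5 (fail-walked)
pos 40 'a': at 6
pos 41 'a': at 7  ** P1@[39:41]
pos 42 'c': at 1 (fail-walked)
pos 43 'b': at 17 (fail-walked)
pos 44 'a': at 5 (fail-walked)
pos 45 'b': at 12
pos 46 'a': at 13
pos 47 'c': at 14
pos 48 'd': at 15  ** P6@[48:48]
pos 49 'd': at 16  ** P4@[44:49],P6@[49:49]
pos 50 'c': at 1 (fail-walked)
pos 51 'a': at 5 (fail-walked)
pos 52 'a': at 6
pos 53 'b': at 12 (fail-walked)
pos 54 'b': at 17 (fail-walked)
pos 55 'd': at 18  ** P6@[55:55]
pos 56 'a': at 10 (fail-walked)
pos 57 'c': at 11  ** P3@[55:57]
pos 58 'd': at 2 (fail-walked)  ** P6@[58:58]
pos 59 'a': at 3
pos 60 'c': at 11 (fail-walked)  ** P3@[58:60]
pos 61 'a': at 5 (fail-walked)
pos 62 'b': at 12
pos 63 'a': at 13
pos 64 'd': at 21 (fail-walked)  ** P6@[64:64],P7@[63:64]
pos 65 'c': at 1 (fail-walked)
pos 66 'a': at 5 (fail-walked)
pos 67 'd': at 21  ** P6@[67:67],P7@[66:67]
pos 68 'd': at 9 (fail-walked)  ** P6@[68:68]
pos 69 'a': at 10
pos 70 'd': at 21 (fail-walked)  ** P6@[70:70],P7@[69:70]
pos 71 'a': at 10 (fail-walked)

Matches: [[3,6],[3,7],[5,3],[9,2],[9,6],[9,7],[11,6],[12,6],[13,5],[15,1],[19,6],[20,4],[20,6],[22,6],[25,1],[26,2],[26,6],[26,7],[28,6],[29,6],[30,5],[31,6],[31,7],[34,6],[34,7],[37,2],[37,6],[37,7],[41,1],[48,6],[49,4],[49,6],[55,6],[57,3],[58,6],[60,3],[64,6],[64,7],[67,6],[67,7],[68,6],[70,6],[70,7]]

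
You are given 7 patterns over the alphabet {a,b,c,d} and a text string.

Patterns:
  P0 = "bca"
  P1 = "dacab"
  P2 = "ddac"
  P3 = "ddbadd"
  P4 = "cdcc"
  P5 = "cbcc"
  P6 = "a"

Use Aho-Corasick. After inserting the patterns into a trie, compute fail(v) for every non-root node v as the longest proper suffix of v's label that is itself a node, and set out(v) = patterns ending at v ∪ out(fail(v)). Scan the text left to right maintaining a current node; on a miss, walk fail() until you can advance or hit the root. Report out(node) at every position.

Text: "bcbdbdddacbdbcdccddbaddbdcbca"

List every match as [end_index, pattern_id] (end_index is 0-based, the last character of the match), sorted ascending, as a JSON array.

Construct AC machine:
Trie nodes:
  n0 'ε': a→23 b→1 c→16 d→4
  n1 'b': c→2
  n2 'bc': a→3
  n3 'bca': ·  ←P0
  n4 'd': a→5 d→9
  n5 'da': c→6
  n6 'dac': a→7
  n7 'daca': b→8
  n8 'dacab': ·  ←P1
  n9 'dd': a→10 b→12
  n10 'dda': c→11
  n11 'ddac': ·  ←P2
  n12 'ddb': a→13
  n13 'ddba': d→14
  n14 'ddbad': d→15
  n15 'ddbadd': ·  ←P3
  n16 'c': b→20 d→17
  n17 'cd': c→18
  n18 'cdc': c→19
  n19 'cdcc': ·  ←P4
  n20 'cb': c→21
  n21 'cbc': c→22
  n22 'cbcc': ·  ←P5
  n23 'a': ·  ←P6

BFS fail/out derivation:
  n1('b'): parent n0 fail=0; on 'b' 0 → fail=0;  out ∅∪∅=∅
  n4('d'): parent n0 fail=0; on 'd' 0 → fail=0;  out ∅∪∅=∅
  n16('c'): parent n0 fail=0; on 'c' 0 → fail=0;  out ∅∪∅=∅
  n23('a'): parent n0 fail=0; on 'a' 0 → fail=0;  out {6}∪∅={6}
  n2('bc'): parent n1 fail=0; on 'c' 0 → fail=16;  out ∅∪∅=∅
  n5('da'): parent n4 fail=0; on 'a' 0 → fail=23;  out ∅∪{6}={6}
  n9('dd'): parent n4 fail=0; on 'd' 0 → fail=4;  out ∅∪∅=∅
  n17('cd'): parent n16 fail=0; on 'd' 0 → fail=4;  out ∅∪∅=∅
  n20('cb'): parent n16 fail=0; on 'b' 0 → fail=1;  out ∅∪∅=∅
  n3('bca'): parent n2 fail=16; on 'a' 16→0 → fail=23;  out {0}∪{6}={0,6}
  n6('dac'): parent n5 fail=23; on 'c' 23→0 → fail=16;  out ∅∪∅=∅
  n10('dda'): parent n9 fail=4; on 'a' 4 → fail=5;  out ∅∪{6}={6}
  n12('ddb'): parent n9 fail=4; on 'b' 4→0 → fail=1;  out ∅∪∅=∅
  n18('cdc'): parent n17 fail=4; on 'c' 4→0 → fail=16;  out ∅∪∅=∅
  n21('cbc'): parent n20 fail=1; on 'c' 1 → fail=2;  out ∅∪∅=∅
  n7('daca'): parent n6 fail=16; on 'a' 16→0 → fail=23;  out ∅∪{6}={6}
  n11('ddac'): parent n10 fail=5; on 'c' 5 → fail=6;  out {2}∪∅={2}
  n13('ddba'): parent n12 fail=1; on 'a' 1→0 → fail=23;  out ∅∪{6}={6}
  n19('cdcc'): parent n18 fail=16; on 'c' 16→0 → fail=16;  out {4}∪∅={4}
  n22('cbcc'): parent n21 fail=2; on 'c' 2→16→0 → fail=16;  out {5}∪∅={5}
  n8('dacab'): parent n7 fail=23; on 'b' 23→0 → fail=1;  out {1}∪∅={1}
  n14('ddbad'): parent n13 fail=23; on 'd' 23→0 → fail=4;  out ∅∪∅=∅
  n15('ddbadd'): parent n14 fail=4; on 'd' 4 → fail=9;  out {3}∪∅={3}

Run:
i=0 'b': node 0→1
i=1 'c': node 1→2
i=2 'b': node 2→20 ·f
i=3 'd': node 20→4 ·f
i=4 'b': node 4→1 ·f
i=5 'd': node 1→4 ·f
i=6 'd': node 4→9
i=7 'd': node 9→9 ·f
i=8 'a': node 9→10  ** P6@[8:8]
i=9 'c': node 10→11  ** P2@[6:9]
i=10 'b': node 11→20 ·f
i=11 'd': node 20→4 ·f
i=12 'b': node 4→1 ·f
i=13 'c': node 1→2
i=14 'd': node 2→17 ·f
i=15 'c': node 17→18
i=16 'c': node 18→19  ** P4@[13:16]
i=17 'd': node 19→17 ·f
i=18 'd': node 17→9 ·f
i=19 'b': node 9→12
i=20 'a': node 12→13  ** P6@[20:20]
i=21 'd': node 13→14
i=22 'd': node 14→15  ** P3@[17:22]
i=23 'b': node 15→12 ·f
i=24 'd': node 12→4 ·f
i=25 'c': node 4→16 ·f
i=26 'b': node 16→20
i=27 'c': node 20→21
i=28 'a': node 21→3 ·f  ** P0@[26:28],P6@[28:28]

Matches: [[8,6],[9,2],[16,4],[20,6],[22,3],[28,0],[28,6]]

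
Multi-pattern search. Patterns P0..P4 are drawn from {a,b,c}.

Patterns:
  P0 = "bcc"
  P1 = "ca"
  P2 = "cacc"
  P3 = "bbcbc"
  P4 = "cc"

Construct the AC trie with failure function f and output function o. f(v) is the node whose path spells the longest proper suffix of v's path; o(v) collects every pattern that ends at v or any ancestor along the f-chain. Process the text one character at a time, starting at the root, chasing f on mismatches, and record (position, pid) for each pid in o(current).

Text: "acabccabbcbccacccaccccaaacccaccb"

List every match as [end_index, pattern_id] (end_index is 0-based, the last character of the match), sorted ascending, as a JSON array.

Build automaton:
Trie (insert patterns):
  n0 'ε': b→1 c→4
  n1 'b': b→8 c→2
  n2 'bc': c→3
  n3 'bcc': ·  [P0 ends]
  n4 'c': a→5 c→12
  n5 'ca': c→6  [P1 ends]
  n6 'cac': c→7
  n7 'cacc': ·  [P2 ends]
  n8 'bb': c→9
  n9 'bbc': b→10
  n10 'bbcb': c→11
  n11 'bbcbc': ·  [P3 ends]
  n12 'cc': ·  [P4 ends]

Failure links (BFS by depth):
  n1('b'): parent n0 fail=0; on 'b' 0 → fail=0;  out ∅∪∅=∅
  n4('c'): parent n0 fail=0; on 'c' 0 → fail=0;  out ∅∪∅=∅
  n2('bc'): parent n1 fail=0; on 'c' 0 → fail=4;  out ∅∪∅=∅
  n5('ca'): parent n4 fail=0; on 'a' 0 → fail=0;  out {1}∪∅={1}
  n8('bb'): parent n1 fail=0; on 'b' 0 → fail=1;  out ∅∪∅=∅
  n12('cc'): parent n4 fail=0; on 'c' 0 → fail=4;  out {4}∪∅={4}
  n3('bcc'): parent n2 fail=4; on 'c' 4 → fail=12;  out {0}∪{4}={0,4}
  n6('cac'): parent n5 fail=0; on 'c' 0 → fail=4;  out ∅∪∅=∅
  n9('bbc'): parent n8 fail=1; on 'c' 1 → fail=2;  out ∅∪∅=∅
  n7('cacc'): parent n6 fail=4; on 'c' 4 → fail=12;  out {2}∪{4}={2,4}
  n10('bbcb'): parent n9 fail=2; on 'b' 2→4→0 → fail=1;  out ∅∪∅=∅
  n11('bbcbc'): parent n10 fail=1; on 'c' 1 → fail=2;  out {3}∪∅={3}

Run:
i=0 'a': node 0→0
i=1 'c': node 0→4
i=2 'a': node 4→5  emit P1@[1:2]
i=3 'b': node 5→1 (fail-walked)
i=4 'c': node 1→2
i=5 'c': node 2→3  emit P0@[3:5],P4@[4:5]
i=6 'a': node 3→5 (fail-walked)  emit P1@[5:6]
i=7 'b': node 5→1 (fail-walked)
i=8 'b': node 1→8
i=9 'c': node 8→9
i=10 'b': node 9→10
i=11 'c': node 10→11  emit P3@[7:11]
i=12 'c': node 11→3 (fail-walked)  emit P0@[10:12],P4@[11:12]
i=13 'a': node 3→5 (fail-walked)  emit P1@[12:13]
i=14 'c': node 5→6
i=15 'c': node 6→7  emit P2@[12:15],P4@[14:15]
i=16 'c': node 7→12 (fail-walked)  emit P4@[15:16]
i=17 'a': node 12→5 (fail-walked)  emit P1@[16:17]
i=18 'c': node 5→6
i=19 'c': node 6→7  emit P2@[16:19],P4@[18:19]
i=20 'c': node 7→12 (fail-walked)  emit P4@[19:20]
i=21 'c': node 12→12 (fail-walked)  emit P4@[20:21]
i=22 'a': node 12→5 (fail-walked)  emit P1@[21:22]
i=23 'a': node 5→0 (fail-walked)
i=24 'a': node 0→0
i=25 'c': node 0→4
i=26 'c': node 4→12  emit P4@[25:26]
i=27 'c': node 12→12 (fail-walked)  emit P4@[26:27]
i=28 'a': node 12→5 (fail-walked)  emit P1@[27:28]
i=29 'c': node 5→6
i=30 'c': node 6→7  emit P2@[27:30],P4@[29:30]
i=31 'b': node 7→1 (fail-walked)

All matches (sorted): [[2,1],[5,0],[5,4],[6,1],[11,3],[12,0],[12,4],[13,1],[15,2],[15,4],[16,4],[17,1],[19,2],[19,4],[20,4],[21,4],[22,1],[26,4],[27,4],[28,1],[30,2],[30,4]]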